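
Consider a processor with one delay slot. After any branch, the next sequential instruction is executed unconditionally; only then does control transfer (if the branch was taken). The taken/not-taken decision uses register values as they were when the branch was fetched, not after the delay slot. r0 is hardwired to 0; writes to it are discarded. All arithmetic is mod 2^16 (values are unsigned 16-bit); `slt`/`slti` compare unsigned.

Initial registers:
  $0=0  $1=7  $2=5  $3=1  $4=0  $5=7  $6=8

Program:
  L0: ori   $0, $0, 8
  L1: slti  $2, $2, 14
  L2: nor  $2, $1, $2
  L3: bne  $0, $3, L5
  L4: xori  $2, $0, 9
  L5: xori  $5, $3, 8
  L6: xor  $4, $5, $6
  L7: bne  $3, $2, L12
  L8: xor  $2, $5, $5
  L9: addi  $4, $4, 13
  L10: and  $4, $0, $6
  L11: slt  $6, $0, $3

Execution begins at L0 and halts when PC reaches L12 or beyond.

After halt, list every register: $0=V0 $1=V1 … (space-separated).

#0 ori   $0, $0, 8 ; 0/7/5/1/0/7/8
#1 slti  $2, $2, 14 ; 0/7/1/1/0/7/8
#2 nor  $2, $1, $2 ; 0/7/65528/1/0/7/8
#3 bne  $0, $3, L5 ; 0/7/65528/1/0/7/8 ; →target
#4 xori  $2, $0, 9 ; 0/7/9/1/0/7/8
#5 xori  $5, $3, 8 ; 0/7/9/1/0/9/8
#6 xor  $4, $5, $6 ; 0/7/9/1/1/9/8
#7 bne  $3, $2, L12 ; 0/7/9/1/1/9/8 ; →target
#8 xor  $2, $5, $5 ; 0/7/0/1/1/9/8

$0=0 $1=7 $2=0 $3=1 $4=1 $5=9 $6=8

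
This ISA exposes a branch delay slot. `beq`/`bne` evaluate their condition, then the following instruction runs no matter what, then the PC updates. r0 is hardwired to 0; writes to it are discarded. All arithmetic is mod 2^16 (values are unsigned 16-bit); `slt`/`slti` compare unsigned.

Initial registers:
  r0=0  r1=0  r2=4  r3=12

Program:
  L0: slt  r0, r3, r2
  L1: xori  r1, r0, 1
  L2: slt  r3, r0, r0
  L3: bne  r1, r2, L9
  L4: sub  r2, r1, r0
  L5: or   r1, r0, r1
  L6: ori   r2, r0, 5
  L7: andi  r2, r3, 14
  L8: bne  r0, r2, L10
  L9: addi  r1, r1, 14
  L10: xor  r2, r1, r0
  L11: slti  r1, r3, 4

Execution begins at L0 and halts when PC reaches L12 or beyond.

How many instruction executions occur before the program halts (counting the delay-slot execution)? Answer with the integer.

8

  step pc=0: slt  r0, r3, r2  regs=(0,0,4,12)
  step pc=1: xori  r1, r0, 1  regs=(0,1,4,12)
  step pc=2: slt  r3, r0, r0  regs=(0,1,4,0)
  step pc=3: bne  r1, r2, L9  cond=T  regs=(0,1,4,0)
  step pc=4: sub  r2, r1, r0  regs=(0,1,1,0)
  step pc=9: addi  r1, r1, 14  regs=(0,15,1,0)
  step pc=10: xor  r2, r1, r0  regs=(0,15,15,0)
  step pc=11: slti  r1, r3, 4  regs=(0,1,15,0)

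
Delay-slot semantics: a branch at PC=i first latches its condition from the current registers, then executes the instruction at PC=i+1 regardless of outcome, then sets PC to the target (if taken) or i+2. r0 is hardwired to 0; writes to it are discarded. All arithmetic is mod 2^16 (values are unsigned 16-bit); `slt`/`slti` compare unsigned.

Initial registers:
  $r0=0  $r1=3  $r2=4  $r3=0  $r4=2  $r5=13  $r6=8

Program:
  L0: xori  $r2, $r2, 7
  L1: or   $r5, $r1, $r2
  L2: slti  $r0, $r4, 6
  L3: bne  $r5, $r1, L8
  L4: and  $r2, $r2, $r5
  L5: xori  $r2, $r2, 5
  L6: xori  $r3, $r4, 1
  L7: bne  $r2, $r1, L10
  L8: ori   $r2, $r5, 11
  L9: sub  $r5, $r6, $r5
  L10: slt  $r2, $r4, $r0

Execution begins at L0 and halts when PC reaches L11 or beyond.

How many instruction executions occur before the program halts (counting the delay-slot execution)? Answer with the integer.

  step pc=0: xori  $r2, $r2, 7  regs=(0,3,3,0,2,13,8)
  step pc=1: or   $r5, $r1, $r2  regs=(0,3,3,0,2,3,8)
  step pc=2: slti  $r0, $r4, 6  regs=(0,3,3,0,2,3,8)
  step pc=3: bne  $r5, $r1, L8  cond=F  regs=(0,3,3,0,2,3,8)
  step pc=4: and  $r2, $r2, $r5  regs=(0,3,3,0,2,3,8)
  step pc=5: xori  $r2, $r2, 5  regs=(0,3,6,0,2,3,8)
  step pc=6: xori  $r3, $r4, 1  regs=(0,3,6,3,2,3,8)
  step pc=7: bne  $r2, $r1, L10  cond=T  regs=(0,3,6,3,2,3,8)
  step pc=8: ori   $r2, $r5, 11  regs=(0,3,11,3,2,3,8)
  step pc=10: slt  $r2, $r4, $r0  regs=(0,3,0,3,2,3,8)

10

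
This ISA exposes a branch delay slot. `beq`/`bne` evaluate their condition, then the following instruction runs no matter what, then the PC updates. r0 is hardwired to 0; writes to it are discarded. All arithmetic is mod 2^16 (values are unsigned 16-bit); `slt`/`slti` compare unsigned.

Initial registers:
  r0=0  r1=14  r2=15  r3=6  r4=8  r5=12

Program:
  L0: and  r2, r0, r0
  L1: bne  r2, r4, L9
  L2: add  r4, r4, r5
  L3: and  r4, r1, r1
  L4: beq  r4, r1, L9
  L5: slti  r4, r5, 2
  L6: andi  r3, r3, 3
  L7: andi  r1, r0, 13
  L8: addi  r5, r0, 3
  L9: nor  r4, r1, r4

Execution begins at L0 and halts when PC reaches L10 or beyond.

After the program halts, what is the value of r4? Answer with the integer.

#0 and  r2, r0, r0 ; 0/14/0/6/8/12
#1 bne  r2, r4, L9 ; 0/14/0/6/8/12 ; →target
#2 add  r4, r4, r5 ; 0/14/0/6/20/12
#9 nor  r4, r1, r4 ; 0/14/0/6/65505/12

65505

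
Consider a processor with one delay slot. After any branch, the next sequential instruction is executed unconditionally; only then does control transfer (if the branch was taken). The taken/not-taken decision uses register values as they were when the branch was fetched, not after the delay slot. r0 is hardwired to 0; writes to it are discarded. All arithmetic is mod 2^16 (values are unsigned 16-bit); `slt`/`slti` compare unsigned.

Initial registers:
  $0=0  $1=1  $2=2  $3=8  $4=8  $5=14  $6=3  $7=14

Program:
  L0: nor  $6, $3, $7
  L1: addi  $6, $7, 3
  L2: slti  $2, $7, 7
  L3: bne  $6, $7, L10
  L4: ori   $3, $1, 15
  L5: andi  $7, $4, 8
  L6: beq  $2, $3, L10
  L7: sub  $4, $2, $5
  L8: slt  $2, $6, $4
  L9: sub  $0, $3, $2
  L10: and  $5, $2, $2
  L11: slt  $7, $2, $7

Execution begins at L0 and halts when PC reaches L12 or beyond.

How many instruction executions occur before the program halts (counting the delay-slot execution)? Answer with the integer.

  step pc=0: nor  $6, $3, $7  regs=(0,1,2,8,8,14,65521,14)
  step pc=1: addi  $6, $7, 3  regs=(0,1,2,8,8,14,17,14)
  step pc=2: slti  $2, $7, 7  regs=(0,1,0,8,8,14,17,14)
  step pc=3: bne  $6, $7, L10  cond=T  regs=(0,1,0,8,8,14,17,14)
  step pc=4: ori   $3, $1, 15  regs=(0,1,0,15,8,14,17,14)
  step pc=10: and  $5, $2, $2  regs=(0,1,0,15,8,0,17,14)
  step pc=11: slt  $7, $2, $7  regs=(0,1,0,15,8,0,17,1)

7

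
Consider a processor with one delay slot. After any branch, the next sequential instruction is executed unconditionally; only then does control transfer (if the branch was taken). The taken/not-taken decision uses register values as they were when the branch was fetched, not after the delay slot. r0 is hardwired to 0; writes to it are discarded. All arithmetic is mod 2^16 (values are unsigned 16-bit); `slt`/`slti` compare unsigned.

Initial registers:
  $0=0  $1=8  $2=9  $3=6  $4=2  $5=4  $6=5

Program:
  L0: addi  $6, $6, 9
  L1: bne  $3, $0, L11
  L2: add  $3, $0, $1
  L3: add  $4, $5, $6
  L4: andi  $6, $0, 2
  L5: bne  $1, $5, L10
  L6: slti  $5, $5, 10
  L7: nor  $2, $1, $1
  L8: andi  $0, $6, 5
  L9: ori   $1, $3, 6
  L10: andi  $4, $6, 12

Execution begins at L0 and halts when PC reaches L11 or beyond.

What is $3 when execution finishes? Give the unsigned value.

8

PC=0  addi  $6, $6, 9        | $0=0 $1=8 $2=9 $3=6 $4=2 $5=4 $6=14
PC=1  bne  $3, $0, L11       | $0=0 $1=8 $2=9 $3=6 $4=2 $5=4 $6=14  [TAKEN]
PC=2  add  $3, $0, $1        | $0=0 $1=8 $2=9 $3=8 $4=2 $5=4 $6=14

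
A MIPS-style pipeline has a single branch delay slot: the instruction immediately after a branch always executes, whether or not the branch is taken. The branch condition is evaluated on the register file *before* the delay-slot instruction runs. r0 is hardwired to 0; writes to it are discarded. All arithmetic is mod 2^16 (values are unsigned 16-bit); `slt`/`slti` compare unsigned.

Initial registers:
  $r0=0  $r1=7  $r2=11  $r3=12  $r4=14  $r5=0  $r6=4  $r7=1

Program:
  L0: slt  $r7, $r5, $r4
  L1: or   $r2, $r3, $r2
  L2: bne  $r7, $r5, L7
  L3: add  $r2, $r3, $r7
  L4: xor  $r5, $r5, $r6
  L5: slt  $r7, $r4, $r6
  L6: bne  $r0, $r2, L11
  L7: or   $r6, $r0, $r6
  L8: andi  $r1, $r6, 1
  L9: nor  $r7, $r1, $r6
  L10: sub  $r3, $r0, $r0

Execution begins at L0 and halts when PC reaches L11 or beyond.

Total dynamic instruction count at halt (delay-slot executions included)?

#0 slt  $r7, $r5, $r4 ; 0/7/11/12/14/0/4/1
#1 or   $r2, $r3, $r2 ; 0/7/15/12/14/0/4/1
#2 bne  $r7, $r5, L7 ; 0/7/15/12/14/0/4/1 ; →target
#3 add  $r2, $r3, $r7 ; 0/7/13/12/14/0/4/1
#7 or   $r6, $r0, $r6 ; 0/7/13/12/14/0/4/1
#8 andi  $r1, $r6, 1 ; 0/0/13/12/14/0/4/1
#9 nor  $r7, $r1, $r6 ; 0/0/13/12/14/0/4/65531
#10 sub  $r3, $r0, $r0 ; 0/0/13/0/14/0/4/65531

8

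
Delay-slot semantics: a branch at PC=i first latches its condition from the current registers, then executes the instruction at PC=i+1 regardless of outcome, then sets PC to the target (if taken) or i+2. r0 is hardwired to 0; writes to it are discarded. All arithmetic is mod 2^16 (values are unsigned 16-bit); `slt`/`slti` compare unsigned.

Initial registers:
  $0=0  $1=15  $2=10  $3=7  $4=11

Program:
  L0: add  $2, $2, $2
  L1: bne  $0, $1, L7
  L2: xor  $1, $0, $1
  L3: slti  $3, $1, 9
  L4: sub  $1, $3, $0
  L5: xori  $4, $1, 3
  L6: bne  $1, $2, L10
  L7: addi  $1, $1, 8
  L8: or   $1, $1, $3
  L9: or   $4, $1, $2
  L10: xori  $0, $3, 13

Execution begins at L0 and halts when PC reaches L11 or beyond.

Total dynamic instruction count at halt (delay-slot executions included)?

7

PC=0  add  $2, $2, $2        | $0=0 $1=15 $2=20 $3=7 $4=11
PC=1  bne  $0, $1, L7        | $0=0 $1=15 $2=20 $3=7 $4=11  [TAKEN]
PC=2  xor  $1, $0, $1        | $0=0 $1=15 $2=20 $3=7 $4=11
PC=7  addi  $1, $1, 8        | $0=0 $1=23 $2=20 $3=7 $4=11
PC=8  or   $1, $1, $3        | $0=0 $1=23 $2=20 $3=7 $4=11
PC=9  or   $4, $1, $2        | $0=0 $1=23 $2=20 $3=7 $4=23
PC=10 xori  $0, $3, 13       | $0=0 $1=23 $2=20 $3=7 $4=23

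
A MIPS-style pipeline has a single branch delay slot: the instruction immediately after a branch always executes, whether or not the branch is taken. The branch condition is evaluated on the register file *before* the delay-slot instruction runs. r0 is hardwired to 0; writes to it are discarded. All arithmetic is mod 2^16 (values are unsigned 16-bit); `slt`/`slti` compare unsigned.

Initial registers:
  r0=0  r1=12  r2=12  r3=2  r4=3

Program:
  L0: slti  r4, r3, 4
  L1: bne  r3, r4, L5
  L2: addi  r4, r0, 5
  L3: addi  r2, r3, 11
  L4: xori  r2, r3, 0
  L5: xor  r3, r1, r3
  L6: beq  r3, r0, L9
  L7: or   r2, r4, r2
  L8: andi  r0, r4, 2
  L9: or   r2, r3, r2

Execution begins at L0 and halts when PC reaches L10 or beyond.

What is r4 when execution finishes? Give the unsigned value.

5

  step pc=0: slti  r4, r3, 4  regs=(0,12,12,2,1)
  step pc=1: bne  r3, r4, L5  cond=T  regs=(0,12,12,2,1)
  step pc=2: addi  r4, r0, 5  regs=(0,12,12,2,5)
  step pc=5: xor  r3, r1, r3  regs=(0,12,12,14,5)
  step pc=6: beq  r3, r0, L9  cond=F  regs=(0,12,12,14,5)
  step pc=7: or   r2, r4, r2  regs=(0,12,13,14,5)
  step pc=8: andi  r0, r4, 2  regs=(0,12,13,14,5)
  step pc=9: or   r2, r3, r2  regs=(0,12,15,14,5)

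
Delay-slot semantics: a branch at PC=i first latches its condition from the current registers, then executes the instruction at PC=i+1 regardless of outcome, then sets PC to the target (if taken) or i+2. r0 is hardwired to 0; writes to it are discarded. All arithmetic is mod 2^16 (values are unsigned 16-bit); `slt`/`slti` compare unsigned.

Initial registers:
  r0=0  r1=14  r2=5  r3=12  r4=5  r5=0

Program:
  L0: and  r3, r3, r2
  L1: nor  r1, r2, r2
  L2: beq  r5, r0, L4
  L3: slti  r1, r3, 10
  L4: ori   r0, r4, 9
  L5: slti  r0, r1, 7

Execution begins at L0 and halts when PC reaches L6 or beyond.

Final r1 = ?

#0 and  r3, r3, r2 ; 0/14/5/4/5/0
#1 nor  r1, r2, r2 ; 0/65530/5/4/5/0
#2 beq  r5, r0, L4 ; 0/65530/5/4/5/0 ; →target
#3 slti  r1, r3, 10 ; 0/1/5/4/5/0
#4 ori   r0, r4, 9 ; 0/1/5/4/5/0
#5 slti  r0, r1, 7 ; 0/1/5/4/5/0

1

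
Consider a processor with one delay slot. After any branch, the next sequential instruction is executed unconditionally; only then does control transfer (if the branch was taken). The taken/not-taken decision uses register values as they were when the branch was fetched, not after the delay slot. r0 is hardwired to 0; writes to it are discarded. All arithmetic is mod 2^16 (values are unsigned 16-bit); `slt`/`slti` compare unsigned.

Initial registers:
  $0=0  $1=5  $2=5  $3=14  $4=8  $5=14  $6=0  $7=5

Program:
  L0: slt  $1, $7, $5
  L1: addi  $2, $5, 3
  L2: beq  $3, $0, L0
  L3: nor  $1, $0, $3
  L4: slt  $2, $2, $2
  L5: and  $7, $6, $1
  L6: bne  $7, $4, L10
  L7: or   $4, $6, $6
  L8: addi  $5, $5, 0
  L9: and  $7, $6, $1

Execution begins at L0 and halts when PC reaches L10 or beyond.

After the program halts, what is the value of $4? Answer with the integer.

  step pc=0: slt  $1, $7, $5  regs=(0,1,5,14,8,14,0,5)
  step pc=1: addi  $2, $5, 3  regs=(0,1,17,14,8,14,0,5)
  step pc=2: beq  $3, $0, L0  cond=F  regs=(0,1,17,14,8,14,0,5)
  step pc=3: nor  $1, $0, $3  regs=(0,65521,17,14,8,14,0,5)
  step pc=4: slt  $2, $2, $2  regs=(0,65521,0,14,8,14,0,5)
  step pc=5: and  $7, $6, $1  regs=(0,65521,0,14,8,14,0,0)
  step pc=6: bne  $7, $4, L10  cond=T  regs=(0,65521,0,14,8,14,0,0)
  step pc=7: or   $4, $6, $6  regs=(0,65521,0,14,0,14,0,0)

0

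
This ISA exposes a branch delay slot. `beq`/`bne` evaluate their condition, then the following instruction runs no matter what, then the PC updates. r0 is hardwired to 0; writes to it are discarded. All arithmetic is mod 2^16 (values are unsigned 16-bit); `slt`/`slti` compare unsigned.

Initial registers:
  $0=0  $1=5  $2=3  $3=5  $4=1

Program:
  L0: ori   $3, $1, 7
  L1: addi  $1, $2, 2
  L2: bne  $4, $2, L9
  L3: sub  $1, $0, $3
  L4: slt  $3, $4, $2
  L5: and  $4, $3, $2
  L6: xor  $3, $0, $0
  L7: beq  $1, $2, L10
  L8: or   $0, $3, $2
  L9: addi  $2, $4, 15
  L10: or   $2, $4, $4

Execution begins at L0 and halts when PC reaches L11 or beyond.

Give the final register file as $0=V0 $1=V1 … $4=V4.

#0 ori   $3, $1, 7 ; 0/5/3/7/1
#1 addi  $1, $2, 2 ; 0/5/3/7/1
#2 bne  $4, $2, L9 ; 0/5/3/7/1 ; →target
#3 sub  $1, $0, $3 ; 0/65529/3/7/1
#9 addi  $2, $4, 15 ; 0/65529/16/7/1
#10 or   $2, $4, $4 ; 0/65529/1/7/1

$0=0 $1=65529 $2=1 $3=7 $4=1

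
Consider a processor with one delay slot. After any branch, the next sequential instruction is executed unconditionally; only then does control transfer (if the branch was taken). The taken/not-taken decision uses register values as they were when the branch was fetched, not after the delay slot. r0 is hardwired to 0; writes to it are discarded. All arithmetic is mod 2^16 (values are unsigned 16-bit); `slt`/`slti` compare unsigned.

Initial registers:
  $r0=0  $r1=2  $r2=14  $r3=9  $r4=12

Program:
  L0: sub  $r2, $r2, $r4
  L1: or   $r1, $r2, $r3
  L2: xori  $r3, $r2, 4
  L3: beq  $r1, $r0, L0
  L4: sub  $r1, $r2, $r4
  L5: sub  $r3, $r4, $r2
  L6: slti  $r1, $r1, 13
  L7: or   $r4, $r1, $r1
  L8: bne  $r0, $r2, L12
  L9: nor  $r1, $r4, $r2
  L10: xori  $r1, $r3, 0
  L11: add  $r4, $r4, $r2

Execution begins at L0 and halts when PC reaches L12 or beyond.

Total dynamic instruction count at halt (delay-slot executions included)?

#0 sub  $r2, $r2, $r4 ; 0/2/2/9/12
#1 or   $r1, $r2, $r3 ; 0/11/2/9/12
#2 xori  $r3, $r2, 4 ; 0/11/2/6/12
#3 beq  $r1, $r0, L0 ; 0/11/2/6/12 ; →fallthru
#4 sub  $r1, $r2, $r4 ; 0/65526/2/6/12
#5 sub  $r3, $r4, $r2 ; 0/65526/2/10/12
#6 slti  $r1, $r1, 13 ; 0/0/2/10/12
#7 or   $r4, $r1, $r1 ; 0/0/2/10/0
#8 bne  $r0, $r2, L12 ; 0/0/2/10/0 ; →target
#9 nor  $r1, $r4, $r2 ; 0/65533/2/10/0

10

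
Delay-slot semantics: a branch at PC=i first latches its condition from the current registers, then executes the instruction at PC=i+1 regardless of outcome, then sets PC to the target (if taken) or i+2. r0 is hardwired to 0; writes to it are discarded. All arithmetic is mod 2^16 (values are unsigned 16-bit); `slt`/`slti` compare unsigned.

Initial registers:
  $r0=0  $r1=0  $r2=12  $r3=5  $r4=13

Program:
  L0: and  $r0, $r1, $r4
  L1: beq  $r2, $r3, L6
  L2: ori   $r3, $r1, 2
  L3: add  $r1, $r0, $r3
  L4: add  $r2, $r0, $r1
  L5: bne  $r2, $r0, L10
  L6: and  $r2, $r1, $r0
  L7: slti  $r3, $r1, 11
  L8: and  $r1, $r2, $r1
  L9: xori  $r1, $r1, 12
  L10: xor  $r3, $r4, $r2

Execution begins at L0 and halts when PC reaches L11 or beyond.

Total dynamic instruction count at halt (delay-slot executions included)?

8

  step pc=0: and  $r0, $r1, $r4  regs=(0,0,12,5,13)
  step pc=1: beq  $r2, $r3, L6  cond=F  regs=(0,0,12,5,13)
  step pc=2: ori   $r3, $r1, 2  regs=(0,0,12,2,13)
  step pc=3: add  $r1, $r0, $r3  regs=(0,2,12,2,13)
  step pc=4: add  $r2, $r0, $r1  regs=(0,2,2,2,13)
  step pc=5: bne  $r2, $r0, L10  cond=T  regs=(0,2,2,2,13)
  step pc=6: and  $r2, $r1, $r0  regs=(0,2,0,2,13)
  step pc=10: xor  $r3, $r4, $r2  regs=(0,2,0,13,13)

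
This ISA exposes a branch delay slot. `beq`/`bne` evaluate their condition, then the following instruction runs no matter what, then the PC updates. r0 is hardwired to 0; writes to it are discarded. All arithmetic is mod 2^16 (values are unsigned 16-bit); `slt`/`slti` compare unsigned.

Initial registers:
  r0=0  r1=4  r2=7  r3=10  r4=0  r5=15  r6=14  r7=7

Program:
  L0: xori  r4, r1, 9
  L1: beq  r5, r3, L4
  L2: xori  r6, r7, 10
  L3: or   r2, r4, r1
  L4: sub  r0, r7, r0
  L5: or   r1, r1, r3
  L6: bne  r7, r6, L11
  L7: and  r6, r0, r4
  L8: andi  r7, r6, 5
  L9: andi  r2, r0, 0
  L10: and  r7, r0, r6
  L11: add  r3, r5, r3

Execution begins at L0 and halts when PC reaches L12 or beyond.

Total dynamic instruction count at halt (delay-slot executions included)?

9

#0 xori  r4, r1, 9 ; 0/4/7/10/13/15/14/7
#1 beq  r5, r3, L4 ; 0/4/7/10/13/15/14/7 ; →fallthru
#2 xori  r6, r7, 10 ; 0/4/7/10/13/15/13/7
#3 or   r2, r4, r1 ; 0/4/13/10/13/15/13/7
#4 sub  r0, r7, r0 ; 0/4/13/10/13/15/13/7
#5 or   r1, r1, r3 ; 0/14/13/10/13/15/13/7
#6 bne  r7, r6, L11 ; 0/14/13/10/13/15/13/7 ; →target
#7 and  r6, r0, r4 ; 0/14/13/10/13/15/0/7
#11 add  r3, r5, r3 ; 0/14/13/25/13/15/0/7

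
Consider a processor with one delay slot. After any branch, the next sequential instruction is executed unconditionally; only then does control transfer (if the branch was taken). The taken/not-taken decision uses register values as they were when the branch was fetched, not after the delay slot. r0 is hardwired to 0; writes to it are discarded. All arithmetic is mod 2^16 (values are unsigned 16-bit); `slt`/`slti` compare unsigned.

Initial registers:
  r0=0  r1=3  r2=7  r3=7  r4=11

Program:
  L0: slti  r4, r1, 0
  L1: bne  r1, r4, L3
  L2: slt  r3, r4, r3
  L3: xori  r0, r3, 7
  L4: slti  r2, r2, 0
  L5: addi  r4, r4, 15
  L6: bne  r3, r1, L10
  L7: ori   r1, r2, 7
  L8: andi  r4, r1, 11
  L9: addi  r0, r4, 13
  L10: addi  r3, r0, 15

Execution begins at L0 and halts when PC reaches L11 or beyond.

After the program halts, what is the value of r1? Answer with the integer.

  step pc=0: slti  r4, r1, 0  regs=(0,3,7,7,0)
  step pc=1: bne  r1, r4, L3  cond=T  regs=(0,3,7,7,0)
  step pc=2: slt  r3, r4, r3  regs=(0,3,7,1,0)
  step pc=3: xori  r0, r3, 7  regs=(0,3,7,1,0)
  step pc=4: slti  r2, r2, 0  regs=(0,3,0,1,0)
  step pc=5: addi  r4, r4, 15  regs=(0,3,0,1,15)
  step pc=6: bne  r3, r1, L10  cond=T  regs=(0,3,0,1,15)
  step pc=7: ori   r1, r2, 7  regs=(0,7,0,1,15)
  step pc=10: addi  r3, r0, 15  regs=(0,7,0,15,15)

7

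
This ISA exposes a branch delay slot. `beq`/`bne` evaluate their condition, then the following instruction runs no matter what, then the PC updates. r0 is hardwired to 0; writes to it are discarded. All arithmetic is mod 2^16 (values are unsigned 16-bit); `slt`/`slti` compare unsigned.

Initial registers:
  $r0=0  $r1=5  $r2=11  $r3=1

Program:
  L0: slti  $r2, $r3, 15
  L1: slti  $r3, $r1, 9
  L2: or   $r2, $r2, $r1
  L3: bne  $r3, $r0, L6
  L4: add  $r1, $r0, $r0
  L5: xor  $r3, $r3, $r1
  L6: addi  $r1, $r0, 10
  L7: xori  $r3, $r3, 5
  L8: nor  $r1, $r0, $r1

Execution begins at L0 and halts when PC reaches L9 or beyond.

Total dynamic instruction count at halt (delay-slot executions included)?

  step pc=0: slti  $r2, $r3, 15  regs=(0,5,1,1)
  step pc=1: slti  $r3, $r1, 9  regs=(0,5,1,1)
  step pc=2: or   $r2, $r2, $r1  regs=(0,5,5,1)
  step pc=3: bne  $r3, $r0, L6  cond=T  regs=(0,5,5,1)
  step pc=4: add  $r1, $r0, $r0  regs=(0,0,5,1)
  step pc=6: addi  $r1, $r0, 10  regs=(0,10,5,1)
  step pc=7: xori  $r3, $r3, 5  regs=(0,10,5,4)
  step pc=8: nor  $r1, $r0, $r1  regs=(0,65525,5,4)

8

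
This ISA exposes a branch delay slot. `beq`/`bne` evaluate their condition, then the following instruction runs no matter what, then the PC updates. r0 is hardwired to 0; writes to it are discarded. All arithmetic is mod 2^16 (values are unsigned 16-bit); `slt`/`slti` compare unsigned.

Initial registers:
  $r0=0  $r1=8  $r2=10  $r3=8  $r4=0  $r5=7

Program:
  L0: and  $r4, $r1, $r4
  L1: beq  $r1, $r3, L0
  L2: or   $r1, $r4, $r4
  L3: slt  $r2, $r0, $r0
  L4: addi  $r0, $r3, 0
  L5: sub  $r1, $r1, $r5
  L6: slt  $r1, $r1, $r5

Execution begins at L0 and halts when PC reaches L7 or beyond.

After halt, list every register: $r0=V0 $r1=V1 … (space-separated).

#0 and  $r4, $r1, $r4 ; 0/8/10/8/0/7
#1 beq  $r1, $r3, L0 ; 0/8/10/8/0/7 ; →target
#2 or   $r1, $r4, $r4 ; 0/0/10/8/0/7
#0 and  $r4, $r1, $r4 ; 0/0/10/8/0/7
#1 beq  $r1, $r3, L0 ; 0/0/10/8/0/7 ; →fallthru
#2 or   $r1, $r4, $r4 ; 0/0/10/8/0/7
#3 slt  $r2, $r0, $r0 ; 0/0/0/8/0/7
#4 addi  $r0, $r3, 0 ; 0/0/0/8/0/7
#5 sub  $r1, $r1, $r5 ; 0/65529/0/8/0/7
#6 slt  $r1, $r1, $r5 ; 0/0/0/8/0/7

$r0=0 $r1=0 $r2=0 $r3=8 $r4=0 $r5=7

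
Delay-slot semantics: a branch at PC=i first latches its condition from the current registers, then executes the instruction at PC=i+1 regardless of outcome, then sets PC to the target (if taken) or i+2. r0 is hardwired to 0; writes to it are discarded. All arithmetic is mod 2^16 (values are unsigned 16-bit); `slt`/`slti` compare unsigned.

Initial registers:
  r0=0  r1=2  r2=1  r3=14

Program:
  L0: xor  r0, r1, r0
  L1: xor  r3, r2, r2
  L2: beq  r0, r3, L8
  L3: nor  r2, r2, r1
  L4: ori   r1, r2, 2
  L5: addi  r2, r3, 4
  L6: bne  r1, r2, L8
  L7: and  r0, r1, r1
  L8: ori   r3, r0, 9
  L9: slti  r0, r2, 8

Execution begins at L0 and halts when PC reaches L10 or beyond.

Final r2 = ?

65532

PC=0  xor  r0, r1, r0        | r0=0 r1=2 r2=1 r3=14
PC=1  xor  r3, r2, r2        | r0=0 r1=2 r2=1 r3=0
PC=2  beq  r0, r3, L8        | r0=0 r1=2 r2=1 r3=0  [TAKEN]
PC=3  nor  r2, r2, r1        | r0=0 r1=2 r2=65532 r3=0
PC=8  ori   r3, r0, 9        | r0=0 r1=2 r2=65532 r3=9
PC=9  slti  r0, r2, 8        | r0=0 r1=2 r2=65532 r3=9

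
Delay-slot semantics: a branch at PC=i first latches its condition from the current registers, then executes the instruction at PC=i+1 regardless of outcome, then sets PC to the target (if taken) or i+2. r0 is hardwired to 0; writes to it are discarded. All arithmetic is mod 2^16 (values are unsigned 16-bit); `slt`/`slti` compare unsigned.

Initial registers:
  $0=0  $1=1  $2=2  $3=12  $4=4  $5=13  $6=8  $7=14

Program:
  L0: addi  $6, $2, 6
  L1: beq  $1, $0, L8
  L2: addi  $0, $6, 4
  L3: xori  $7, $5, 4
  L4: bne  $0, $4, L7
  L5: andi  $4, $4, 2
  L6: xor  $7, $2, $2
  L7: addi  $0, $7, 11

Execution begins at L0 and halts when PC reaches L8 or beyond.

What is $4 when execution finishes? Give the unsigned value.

0

[0] addi  $6, $2, 6  →  {$0:0, $1:1, $2:2, $3:12, $4:4, $5:13, $6:8, $7:14}
[1] beq  $1, $0, L8  →  {$0:0, $1:1, $2:2, $3:12, $4:4, $5:13, $6:8, $7:14}  ⟨branch fallthrough⟩
[2] addi  $0, $6, 4  →  {$0:0, $1:1, $2:2, $3:12, $4:4, $5:13, $6:8, $7:14}
[3] xori  $7, $5, 4  →  {$0:0, $1:1, $2:2, $3:12, $4:4, $5:13, $6:8, $7:9}
[4] bne  $0, $4, L7  →  {$0:0, $1:1, $2:2, $3:12, $4:4, $5:13, $6:8, $7:9}  ⟨branch taken⟩
[5] andi  $4, $4, 2  →  {$0:0, $1:1, $2:2, $3:12, $4:0, $5:13, $6:8, $7:9}
[7] addi  $0, $7, 11  →  {$0:0, $1:1, $2:2, $3:12, $4:0, $5:13, $6:8, $7:9}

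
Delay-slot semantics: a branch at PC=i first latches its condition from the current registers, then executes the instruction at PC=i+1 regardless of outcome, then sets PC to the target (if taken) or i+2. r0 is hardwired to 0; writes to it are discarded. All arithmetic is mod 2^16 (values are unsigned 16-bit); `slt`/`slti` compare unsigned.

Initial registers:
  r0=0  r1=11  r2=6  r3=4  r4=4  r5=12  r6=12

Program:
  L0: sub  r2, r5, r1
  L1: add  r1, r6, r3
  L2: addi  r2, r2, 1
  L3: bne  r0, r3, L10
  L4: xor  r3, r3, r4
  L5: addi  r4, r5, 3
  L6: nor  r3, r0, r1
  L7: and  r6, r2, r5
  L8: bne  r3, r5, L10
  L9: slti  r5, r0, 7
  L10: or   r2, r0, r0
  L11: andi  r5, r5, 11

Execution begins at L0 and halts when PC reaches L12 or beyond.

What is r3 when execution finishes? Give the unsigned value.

  step pc=0: sub  r2, r5, r1  regs=(0,11,1,4,4,12,12)
  step pc=1: add  r1, r6, r3  regs=(0,16,1,4,4,12,12)
  step pc=2: addi  r2, r2, 1  regs=(0,16,2,4,4,12,12)
  step pc=3: bne  r0, r3, L10  cond=T  regs=(0,16,2,4,4,12,12)
  step pc=4: xor  r3, r3, r4  regs=(0,16,2,0,4,12,12)
  step pc=10: or   r2, r0, r0  regs=(0,16,0,0,4,12,12)
  step pc=11: andi  r5, r5, 11  regs=(0,16,0,0,4,8,12)

0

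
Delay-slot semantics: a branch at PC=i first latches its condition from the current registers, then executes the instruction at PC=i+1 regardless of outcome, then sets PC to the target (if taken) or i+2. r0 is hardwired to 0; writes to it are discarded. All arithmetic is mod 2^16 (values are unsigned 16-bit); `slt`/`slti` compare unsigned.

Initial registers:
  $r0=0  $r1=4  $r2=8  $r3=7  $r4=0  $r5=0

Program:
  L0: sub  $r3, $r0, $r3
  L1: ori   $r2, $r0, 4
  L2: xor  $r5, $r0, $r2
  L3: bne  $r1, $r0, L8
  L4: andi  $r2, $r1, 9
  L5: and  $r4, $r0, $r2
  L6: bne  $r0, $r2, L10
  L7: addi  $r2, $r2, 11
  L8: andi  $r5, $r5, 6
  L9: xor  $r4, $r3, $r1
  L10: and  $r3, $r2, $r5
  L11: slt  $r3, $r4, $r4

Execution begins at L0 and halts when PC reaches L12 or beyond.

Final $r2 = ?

#0 sub  $r3, $r0, $r3 ; 0/4/8/65529/0/0
#1 ori   $r2, $r0, 4 ; 0/4/4/65529/0/0
#2 xor  $r5, $r0, $r2 ; 0/4/4/65529/0/4
#3 bne  $r1, $r0, L8 ; 0/4/4/65529/0/4 ; →target
#4 andi  $r2, $r1, 9 ; 0/4/0/65529/0/4
#8 andi  $r5, $r5, 6 ; 0/4/0/65529/0/4
#9 xor  $r4, $r3, $r1 ; 0/4/0/65529/65533/4
#10 and  $r3, $r2, $r5 ; 0/4/0/0/65533/4
#11 slt  $r3, $r4, $r4 ; 0/4/0/0/65533/4

0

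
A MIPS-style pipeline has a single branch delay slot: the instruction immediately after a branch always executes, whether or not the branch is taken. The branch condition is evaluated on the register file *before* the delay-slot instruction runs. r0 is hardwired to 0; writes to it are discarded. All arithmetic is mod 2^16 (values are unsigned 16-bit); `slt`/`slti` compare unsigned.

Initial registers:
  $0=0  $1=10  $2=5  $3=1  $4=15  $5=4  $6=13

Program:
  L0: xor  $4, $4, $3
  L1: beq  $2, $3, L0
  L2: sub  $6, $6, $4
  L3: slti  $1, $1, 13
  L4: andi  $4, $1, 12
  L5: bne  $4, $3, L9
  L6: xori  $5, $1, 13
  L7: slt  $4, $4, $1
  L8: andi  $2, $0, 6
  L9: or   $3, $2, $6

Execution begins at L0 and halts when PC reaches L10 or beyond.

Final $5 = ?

  step pc=0: xor  $4, $4, $3  regs=(0,10,5,1,14,4,13)
  step pc=1: beq  $2, $3, L0  cond=F  regs=(0,10,5,1,14,4,13)
  step pc=2: sub  $6, $6, $4  regs=(0,10,5,1,14,4,65535)
  step pc=3: slti  $1, $1, 13  regs=(0,1,5,1,14,4,65535)
  step pc=4: andi  $4, $1, 12  regs=(0,1,5,1,0,4,65535)
  step pc=5: bne  $4, $3, L9  cond=T  regs=(0,1,5,1,0,4,65535)
  step pc=6: xori  $5, $1, 13  regs=(0,1,5,1,0,12,65535)
  step pc=9: or   $3, $2, $6  regs=(0,1,5,65535,0,12,65535)

12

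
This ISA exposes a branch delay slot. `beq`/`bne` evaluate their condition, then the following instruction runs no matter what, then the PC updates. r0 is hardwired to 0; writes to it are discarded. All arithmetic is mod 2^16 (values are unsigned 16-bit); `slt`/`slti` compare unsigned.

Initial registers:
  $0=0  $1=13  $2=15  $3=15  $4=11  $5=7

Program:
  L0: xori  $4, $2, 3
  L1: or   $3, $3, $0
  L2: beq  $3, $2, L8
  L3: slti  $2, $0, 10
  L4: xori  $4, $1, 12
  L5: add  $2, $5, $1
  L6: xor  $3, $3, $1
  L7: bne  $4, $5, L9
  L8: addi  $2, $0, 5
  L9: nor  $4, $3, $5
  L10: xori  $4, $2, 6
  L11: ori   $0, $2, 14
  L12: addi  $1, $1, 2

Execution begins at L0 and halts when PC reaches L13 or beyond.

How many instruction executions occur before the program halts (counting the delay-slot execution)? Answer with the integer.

  step pc=0: xori  $4, $2, 3  regs=(0,13,15,15,12,7)
  step pc=1: or   $3, $3, $0  regs=(0,13,15,15,12,7)
  step pc=2: beq  $3, $2, L8  cond=T  regs=(0,13,15,15,12,7)
  step pc=3: slti  $2, $0, 10  regs=(0,13,1,15,12,7)
  step pc=8: addi  $2, $0, 5  regs=(0,13,5,15,12,7)
  step pc=9: nor  $4, $3, $5  regs=(0,13,5,15,65520,7)
  step pc=10: xori  $4, $2, 6  regs=(0,13,5,15,3,7)
  step pc=11: ori   $0, $2, 14  regs=(0,13,5,15,3,7)
  step pc=12: addi  $1, $1, 2  regs=(0,15,5,15,3,7)

9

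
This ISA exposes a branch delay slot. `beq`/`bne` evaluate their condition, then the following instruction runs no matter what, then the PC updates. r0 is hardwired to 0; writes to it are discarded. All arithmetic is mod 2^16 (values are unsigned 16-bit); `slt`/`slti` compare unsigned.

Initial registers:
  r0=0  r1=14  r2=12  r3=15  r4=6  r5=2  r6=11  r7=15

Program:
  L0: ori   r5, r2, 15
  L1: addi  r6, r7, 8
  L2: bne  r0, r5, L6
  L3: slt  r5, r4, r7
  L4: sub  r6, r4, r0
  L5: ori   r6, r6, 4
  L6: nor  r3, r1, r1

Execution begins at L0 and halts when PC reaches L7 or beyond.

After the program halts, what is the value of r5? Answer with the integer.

PC=0  ori   r5, r2, 15       | r0=0 r1=14 r2=12 r3=15 r4=6 r5=15 r6=11 r7=15
PC=1  addi  r6, r7, 8        | r0=0 r1=14 r2=12 r3=15 r4=6 r5=15 r6=23 r7=15
PC=2  bne  r0, r5, L6        | r0=0 r1=14 r2=12 r3=15 r4=6 r5=15 r6=23 r7=15  [TAKEN]
PC=3  slt  r5, r4, r7        | r0=0 r1=14 r2=12 r3=15 r4=6 r5=1 r6=23 r7=15
PC=6  nor  r3, r1, r1        | r0=0 r1=14 r2=12 r3=65521 r4=6 r5=1 r6=23 r7=15

1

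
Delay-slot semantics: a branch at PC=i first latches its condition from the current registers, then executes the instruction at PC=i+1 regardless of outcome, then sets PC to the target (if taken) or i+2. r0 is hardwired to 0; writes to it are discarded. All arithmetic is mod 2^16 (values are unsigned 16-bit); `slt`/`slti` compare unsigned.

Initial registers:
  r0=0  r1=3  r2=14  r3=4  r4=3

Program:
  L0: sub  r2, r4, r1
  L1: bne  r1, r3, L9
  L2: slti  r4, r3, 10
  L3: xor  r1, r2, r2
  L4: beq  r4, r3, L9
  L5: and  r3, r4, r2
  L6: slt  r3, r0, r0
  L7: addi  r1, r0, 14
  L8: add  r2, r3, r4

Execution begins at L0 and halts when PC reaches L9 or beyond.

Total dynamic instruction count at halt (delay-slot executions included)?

PC=0  sub  r2, r4, r1        | r0=0 r1=3 r2=0 r3=4 r4=3
PC=1  bne  r1, r3, L9        | r0=0 r1=3 r2=0 r3=4 r4=3  [TAKEN]
PC=2  slti  r4, r3, 10       | r0=0 r1=3 r2=0 r3=4 r4=1

3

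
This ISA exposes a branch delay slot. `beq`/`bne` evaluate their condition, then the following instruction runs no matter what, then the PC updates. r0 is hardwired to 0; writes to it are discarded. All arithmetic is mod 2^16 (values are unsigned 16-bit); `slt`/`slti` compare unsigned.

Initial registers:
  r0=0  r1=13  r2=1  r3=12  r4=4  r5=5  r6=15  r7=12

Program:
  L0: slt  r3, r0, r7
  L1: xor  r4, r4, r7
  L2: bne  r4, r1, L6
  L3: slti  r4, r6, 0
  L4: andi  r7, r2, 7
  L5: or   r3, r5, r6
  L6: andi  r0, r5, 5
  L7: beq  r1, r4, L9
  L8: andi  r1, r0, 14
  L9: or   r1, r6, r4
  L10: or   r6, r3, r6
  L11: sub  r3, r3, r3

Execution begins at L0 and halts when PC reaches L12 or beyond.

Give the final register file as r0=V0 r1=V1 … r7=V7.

r0=0 r1=15 r2=1 r3=0 r4=0 r5=5 r6=15 r7=12

#0 slt  r3, r0, r7 ; 0/13/1/1/4/5/15/12
#1 xor  r4, r4, r7 ; 0/13/1/1/8/5/15/12
#2 bne  r4, r1, L6 ; 0/13/1/1/8/5/15/12 ; →target
#3 slti  r4, r6, 0 ; 0/13/1/1/0/5/15/12
#6 andi  r0, r5, 5 ; 0/13/1/1/0/5/15/12
#7 beq  r1, r4, L9 ; 0/13/1/1/0/5/15/12 ; →fallthru
#8 andi  r1, r0, 14 ; 0/0/1/1/0/5/15/12
#9 or   r1, r6, r4 ; 0/15/1/1/0/5/15/12
#10 or   r6, r3, r6 ; 0/15/1/1/0/5/15/12
#11 sub  r3, r3, r3 ; 0/15/1/0/0/5/15/12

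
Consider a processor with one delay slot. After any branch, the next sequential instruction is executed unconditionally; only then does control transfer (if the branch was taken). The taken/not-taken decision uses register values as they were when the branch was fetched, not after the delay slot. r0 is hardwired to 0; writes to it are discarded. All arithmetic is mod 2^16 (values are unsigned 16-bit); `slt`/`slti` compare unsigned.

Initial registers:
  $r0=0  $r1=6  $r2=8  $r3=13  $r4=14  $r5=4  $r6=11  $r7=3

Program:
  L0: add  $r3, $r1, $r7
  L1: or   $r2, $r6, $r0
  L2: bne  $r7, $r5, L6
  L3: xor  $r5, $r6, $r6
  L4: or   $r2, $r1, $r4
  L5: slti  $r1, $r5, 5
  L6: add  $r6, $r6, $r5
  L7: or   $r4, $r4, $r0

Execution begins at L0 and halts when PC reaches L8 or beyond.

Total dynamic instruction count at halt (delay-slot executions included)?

6

PC=0  add  $r3, $r1, $r7     | $r0=0 $r1=6 $r2=8 $r3=9 $r4=14 $r5=4 $r6=11 $r7=3
PC=1  or   $r2, $r6, $r0     | $r0=0 $r1=6 $r2=11 $r3=9 $r4=14 $r5=4 $r6=11 $r7=3
PC=2  bne  $r7, $r5, L6      | $r0=0 $r1=6 $r2=11 $r3=9 $r4=14 $r5=4 $r6=11 $r7=3  [TAKEN]
PC=3  xor  $r5, $r6, $r6     | $r0=0 $r1=6 $r2=11 $r3=9 $r4=14 $r5=0 $r6=11 $r7=3
PC=6  add  $r6, $r6, $r5     | $r0=0 $r1=6 $r2=11 $r3=9 $r4=14 $r5=0 $r6=11 $r7=3
PC=7  or   $r4, $r4, $r0     | $r0=0 $r1=6 $r2=11 $r3=9 $r4=14 $r5=0 $r6=11 $r7=3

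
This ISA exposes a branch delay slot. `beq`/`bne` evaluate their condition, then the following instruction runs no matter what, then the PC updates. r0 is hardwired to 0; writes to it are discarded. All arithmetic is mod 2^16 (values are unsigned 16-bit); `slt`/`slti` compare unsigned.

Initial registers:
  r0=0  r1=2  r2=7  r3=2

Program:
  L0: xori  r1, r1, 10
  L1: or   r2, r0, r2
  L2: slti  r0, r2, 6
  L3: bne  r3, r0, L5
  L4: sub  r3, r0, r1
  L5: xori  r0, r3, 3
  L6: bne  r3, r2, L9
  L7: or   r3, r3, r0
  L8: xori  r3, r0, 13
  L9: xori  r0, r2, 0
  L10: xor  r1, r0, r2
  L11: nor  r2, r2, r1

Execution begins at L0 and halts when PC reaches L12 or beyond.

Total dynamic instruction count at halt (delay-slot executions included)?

11

PC=0  xori  r1, r1, 10       | r0=0 r1=8 r2=7 r3=2
PC=1  or   r2, r0, r2        | r0=0 r1=8 r2=7 r3=2
PC=2  slti  r0, r2, 6        | r0=0 r1=8 r2=7 r3=2
PC=3  bne  r3, r0, L5        | r0=0 r1=8 r2=7 r3=2  [TAKEN]
PC=4  sub  r3, r0, r1        | r0=0 r1=8 r2=7 r3=65528
PC=5  xori  r0, r3, 3        | r0=0 r1=8 r2=7 r3=65528
PC=6  bne  r3, r2, L9        | r0=0 r1=8 r2=7 r3=65528  [TAKEN]
PC=7  or   r3, r3, r0        | r0=0 r1=8 r2=7 r3=65528
PC=9  xori  r0, r2, 0        | r0=0 r1=8 r2=7 r3=65528
PC=10 xor  r1, r0, r2        | r0=0 r1=7 r2=7 r3=65528
PC=11 nor  r2, r2, r1        | r0=0 r1=7 r2=65528 r3=65528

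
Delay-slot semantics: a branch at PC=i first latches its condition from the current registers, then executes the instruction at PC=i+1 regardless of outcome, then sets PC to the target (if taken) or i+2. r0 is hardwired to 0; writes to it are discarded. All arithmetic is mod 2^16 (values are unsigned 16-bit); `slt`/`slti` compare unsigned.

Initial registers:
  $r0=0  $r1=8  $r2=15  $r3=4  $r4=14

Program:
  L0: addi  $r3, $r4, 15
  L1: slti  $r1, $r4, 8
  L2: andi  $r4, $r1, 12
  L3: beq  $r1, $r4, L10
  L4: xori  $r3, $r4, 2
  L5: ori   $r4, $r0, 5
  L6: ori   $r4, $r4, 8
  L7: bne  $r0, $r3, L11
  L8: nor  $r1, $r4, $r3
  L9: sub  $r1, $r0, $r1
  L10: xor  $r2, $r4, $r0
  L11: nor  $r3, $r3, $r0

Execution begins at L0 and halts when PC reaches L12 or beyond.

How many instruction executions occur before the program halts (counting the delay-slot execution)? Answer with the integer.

7

#0 addi  $r3, $r4, 15 ; 0/8/15/29/14
#1 slti  $r1, $r4, 8 ; 0/0/15/29/14
#2 andi  $r4, $r1, 12 ; 0/0/15/29/0
#3 beq  $r1, $r4, L10 ; 0/0/15/29/0 ; →target
#4 xori  $r3, $r4, 2 ; 0/0/15/2/0
#10 xor  $r2, $r4, $r0 ; 0/0/0/2/0
#11 nor  $r3, $r3, $r0 ; 0/0/0/65533/0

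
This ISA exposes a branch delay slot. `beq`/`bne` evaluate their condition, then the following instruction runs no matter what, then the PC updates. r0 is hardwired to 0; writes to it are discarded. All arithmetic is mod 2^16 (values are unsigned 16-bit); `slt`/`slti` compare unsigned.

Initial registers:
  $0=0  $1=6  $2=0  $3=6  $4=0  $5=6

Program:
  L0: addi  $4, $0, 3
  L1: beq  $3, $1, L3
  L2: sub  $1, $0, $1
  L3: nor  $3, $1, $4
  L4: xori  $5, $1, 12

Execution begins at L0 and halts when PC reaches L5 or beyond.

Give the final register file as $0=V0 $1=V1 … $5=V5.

$0=0 $1=65530 $2=0 $3=4 $4=3 $5=65526

PC=0  addi  $4, $0, 3        | $0=0 $1=6 $2=0 $3=6 $4=3 $5=6
PC=1  beq  $3, $1, L3        | $0=0 $1=6 $2=0 $3=6 $4=3 $5=6  [TAKEN]
PC=2  sub  $1, $0, $1        | $0=0 $1=65530 $2=0 $3=6 $4=3 $5=6
PC=3  nor  $3, $1, $4        | $0=0 $1=65530 $2=0 $3=4 $4=3 $5=6
PC=4  xori  $5, $1, 12       | $0=0 $1=65530 $2=0 $3=4 $4=3 $5=65526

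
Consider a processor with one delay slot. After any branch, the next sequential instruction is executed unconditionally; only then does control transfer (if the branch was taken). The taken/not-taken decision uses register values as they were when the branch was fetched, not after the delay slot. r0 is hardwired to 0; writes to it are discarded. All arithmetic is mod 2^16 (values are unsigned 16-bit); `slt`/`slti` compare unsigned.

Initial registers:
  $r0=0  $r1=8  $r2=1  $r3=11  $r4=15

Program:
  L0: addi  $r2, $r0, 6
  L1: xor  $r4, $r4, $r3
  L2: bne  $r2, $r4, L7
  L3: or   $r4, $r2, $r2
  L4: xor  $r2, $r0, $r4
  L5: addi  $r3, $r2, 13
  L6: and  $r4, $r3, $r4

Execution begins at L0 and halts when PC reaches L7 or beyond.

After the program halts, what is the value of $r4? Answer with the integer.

  step pc=0: addi  $r2, $r0, 6  regs=(0,8,6,11,15)
  step pc=1: xor  $r4, $r4, $r3  regs=(0,8,6,11,4)
  step pc=2: bne  $r2, $r4, L7  cond=T  regs=(0,8,6,11,4)
  step pc=3: or   $r4, $r2, $r2  regs=(0,8,6,11,6)

6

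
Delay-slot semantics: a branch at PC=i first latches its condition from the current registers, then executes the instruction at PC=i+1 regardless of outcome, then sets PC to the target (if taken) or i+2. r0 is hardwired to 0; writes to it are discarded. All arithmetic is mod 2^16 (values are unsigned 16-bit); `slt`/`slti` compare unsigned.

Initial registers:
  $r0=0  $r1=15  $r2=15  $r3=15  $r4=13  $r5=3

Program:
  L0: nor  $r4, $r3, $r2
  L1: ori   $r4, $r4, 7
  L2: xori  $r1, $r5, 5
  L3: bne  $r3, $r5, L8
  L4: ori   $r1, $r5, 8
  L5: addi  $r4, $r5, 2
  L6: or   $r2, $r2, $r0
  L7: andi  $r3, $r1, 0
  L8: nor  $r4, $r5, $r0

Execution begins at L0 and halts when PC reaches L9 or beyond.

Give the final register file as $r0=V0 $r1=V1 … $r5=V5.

$r0=0 $r1=11 $r2=15 $r3=15 $r4=65532 $r5=3

#0 nor  $r4, $r3, $r2 ; 0/15/15/15/65520/3
#1 ori   $r4, $r4, 7 ; 0/15/15/15/65527/3
#2 xori  $r1, $r5, 5 ; 0/6/15/15/65527/3
#3 bne  $r3, $r5, L8 ; 0/6/15/15/65527/3 ; →target
#4 ori   $r1, $r5, 8 ; 0/11/15/15/65527/3
#8 nor  $r4, $r5, $r0 ; 0/11/15/15/65532/3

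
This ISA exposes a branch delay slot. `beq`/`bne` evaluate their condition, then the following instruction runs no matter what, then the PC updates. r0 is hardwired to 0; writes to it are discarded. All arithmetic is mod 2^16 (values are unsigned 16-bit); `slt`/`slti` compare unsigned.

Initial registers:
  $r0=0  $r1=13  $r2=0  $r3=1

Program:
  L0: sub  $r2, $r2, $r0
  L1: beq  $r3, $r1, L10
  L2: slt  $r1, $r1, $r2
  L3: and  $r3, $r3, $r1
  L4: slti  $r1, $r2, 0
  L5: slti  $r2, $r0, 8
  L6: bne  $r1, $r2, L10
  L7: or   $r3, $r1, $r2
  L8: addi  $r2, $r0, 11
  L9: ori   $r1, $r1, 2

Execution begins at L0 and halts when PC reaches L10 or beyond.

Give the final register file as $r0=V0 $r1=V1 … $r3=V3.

[0] sub  $r2, $r2, $r0  →  {$r0:0, $r1:13, $r2:0, $r3:1}
[1] beq  $r3, $r1, L10  →  {$r0:0, $r1:13, $r2:0, $r3:1}  ⟨branch fallthrough⟩
[2] slt  $r1, $r1, $r2  →  {$r0:0, $r1:0, $r2:0, $r3:1}
[3] and  $r3, $r3, $r1  →  {$r0:0, $r1:0, $r2:0, $r3:0}
[4] slti  $r1, $r2, 0  →  {$r0:0, $r1:0, $r2:0, $r3:0}
[5] slti  $r2, $r0, 8  →  {$r0:0, $r1:0, $r2:1, $r3:0}
[6] bne  $r1, $r2, L10  →  {$r0:0, $r1:0, $r2:1, $r3:0}  ⟨branch taken⟩
[7] or   $r3, $r1, $r2  →  {$r0:0, $r1:0, $r2:1, $r3:1}

$r0=0 $r1=0 $r2=1 $r3=1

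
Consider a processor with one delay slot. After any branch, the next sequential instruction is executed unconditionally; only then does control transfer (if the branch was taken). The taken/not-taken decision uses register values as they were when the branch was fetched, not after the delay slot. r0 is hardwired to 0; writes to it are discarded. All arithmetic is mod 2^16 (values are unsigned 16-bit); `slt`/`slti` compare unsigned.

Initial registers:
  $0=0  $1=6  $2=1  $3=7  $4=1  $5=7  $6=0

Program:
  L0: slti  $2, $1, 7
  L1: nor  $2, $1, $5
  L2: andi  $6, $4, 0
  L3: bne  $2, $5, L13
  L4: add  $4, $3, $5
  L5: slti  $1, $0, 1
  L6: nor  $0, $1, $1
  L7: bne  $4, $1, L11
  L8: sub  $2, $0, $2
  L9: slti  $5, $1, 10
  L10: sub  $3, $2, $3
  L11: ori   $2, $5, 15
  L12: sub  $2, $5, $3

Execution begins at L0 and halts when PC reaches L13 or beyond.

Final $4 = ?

[0] slti  $2, $1, 7  →  {$0:0, $1:6, $2:1, $3:7, $4:1, $5:7, $6:0}
[1] nor  $2, $1, $5  →  {$0:0, $1:6, $2:65528, $3:7, $4:1, $5:7, $6:0}
[2] andi  $6, $4, 0  →  {$0:0, $1:6, $2:65528, $3:7, $4:1, $5:7, $6:0}
[3] bne  $2, $5, L13  →  {$0:0, $1:6, $2:65528, $3:7, $4:1, $5:7, $6:0}  ⟨branch taken⟩
[4] add  $4, $3, $5  →  {$0:0, $1:6, $2:65528, $3:7, $4:14, $5:7, $6:0}

14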